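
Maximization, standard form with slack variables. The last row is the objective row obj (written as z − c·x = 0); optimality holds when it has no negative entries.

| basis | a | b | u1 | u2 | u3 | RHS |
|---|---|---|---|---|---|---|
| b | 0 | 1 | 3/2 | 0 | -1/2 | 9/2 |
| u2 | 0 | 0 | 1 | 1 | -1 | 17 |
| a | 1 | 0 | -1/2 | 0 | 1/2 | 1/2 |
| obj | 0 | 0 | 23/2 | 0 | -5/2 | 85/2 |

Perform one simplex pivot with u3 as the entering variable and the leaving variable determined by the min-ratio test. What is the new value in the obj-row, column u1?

9

Ratio test on column u3 — row 1: entry -1/2 ≤ 0; row 2: entry -1 ≤ 0; row 3: (1/2)/(1/2) = 1. Minimum is 1 at row 3 (a leaves); pivot element 1/2.
Divide row 3 by 1/2; eliminate column u3 from the other rows.
obj-row update in column u1: 23/2 − (-5/2)·(-1) = 9.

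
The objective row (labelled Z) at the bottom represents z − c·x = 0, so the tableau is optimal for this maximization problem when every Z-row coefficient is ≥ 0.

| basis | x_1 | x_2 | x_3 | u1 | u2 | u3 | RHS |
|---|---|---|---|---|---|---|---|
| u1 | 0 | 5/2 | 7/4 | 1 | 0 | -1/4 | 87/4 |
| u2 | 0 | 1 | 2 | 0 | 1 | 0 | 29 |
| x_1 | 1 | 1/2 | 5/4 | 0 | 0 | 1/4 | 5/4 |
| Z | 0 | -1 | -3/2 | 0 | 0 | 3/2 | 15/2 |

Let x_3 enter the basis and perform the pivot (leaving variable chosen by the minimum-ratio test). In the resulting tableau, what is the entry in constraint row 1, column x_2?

Ratio test on column x_3 — row 1: (87/4)/(7/4) = 87/7; row 2: 29/2 = 29/2; row 3: (5/4)/(5/4) = 1. Minimum is 1 at row 3 (x_1 leaves); pivot element 5/4.
Divide row 3 by 5/4; eliminate column x_3 from the other rows.
Row 1 update in column x_2: 5/2 − (7/4)·(2/5) = 9/5.

9/5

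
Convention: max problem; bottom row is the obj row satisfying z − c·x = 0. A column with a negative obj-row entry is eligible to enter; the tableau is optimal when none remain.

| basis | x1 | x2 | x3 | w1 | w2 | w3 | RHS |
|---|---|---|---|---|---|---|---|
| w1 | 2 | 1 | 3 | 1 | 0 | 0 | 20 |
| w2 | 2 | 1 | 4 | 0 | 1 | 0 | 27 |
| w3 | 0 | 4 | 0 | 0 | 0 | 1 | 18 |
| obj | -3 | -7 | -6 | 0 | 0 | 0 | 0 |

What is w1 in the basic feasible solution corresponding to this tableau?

w1 is basic (row 1); its value is the RHS of that row, 20.

20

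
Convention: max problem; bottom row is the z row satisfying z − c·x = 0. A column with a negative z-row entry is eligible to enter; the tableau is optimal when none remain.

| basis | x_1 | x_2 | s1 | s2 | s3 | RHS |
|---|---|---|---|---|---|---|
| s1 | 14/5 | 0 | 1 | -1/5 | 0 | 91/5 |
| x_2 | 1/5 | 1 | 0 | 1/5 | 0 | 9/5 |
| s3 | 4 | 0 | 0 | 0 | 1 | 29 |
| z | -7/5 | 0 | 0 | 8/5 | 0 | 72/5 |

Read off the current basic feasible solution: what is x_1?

x_1 is not in the basis, so in the current basic feasible solution x_1 = 0.

0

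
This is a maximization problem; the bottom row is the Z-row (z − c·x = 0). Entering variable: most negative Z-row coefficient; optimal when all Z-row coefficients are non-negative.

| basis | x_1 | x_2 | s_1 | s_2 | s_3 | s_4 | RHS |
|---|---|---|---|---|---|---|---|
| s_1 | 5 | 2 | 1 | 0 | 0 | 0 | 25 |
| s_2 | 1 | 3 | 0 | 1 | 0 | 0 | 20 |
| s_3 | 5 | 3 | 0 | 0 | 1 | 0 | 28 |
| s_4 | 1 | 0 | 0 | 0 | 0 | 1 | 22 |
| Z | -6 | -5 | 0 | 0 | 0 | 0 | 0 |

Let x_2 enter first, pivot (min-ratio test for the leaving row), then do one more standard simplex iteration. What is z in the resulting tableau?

42

Ratio test on column x_2 — row 1: 25/2 = 25/2; row 2: 20/3 = 20/3; row 3: 28/3 = 28/3; row 4: entry 0 ≤ 0. Minimum is 20/3 at row 2 (s_2 leaves); pivot element 3.
Pivot on row 2; the Z-row RHS becomes 0 − (-5)·(20/3) = 100/3.
Next entering variable (most negative Z-row entry -13/3): x_1.
Ratio test on column x_1 — row 1: (35/3)/(13/3) = 35/13; row 2: (20/3)/(1/3) = 20; row 3: 8/4 = 2; row 4: 22/1 = 22. Minimum is 2 at row 3 (s_3 leaves); pivot element 4.
After the second pivot the Z-row RHS is 100/3 − (-13/3)·2 = 42.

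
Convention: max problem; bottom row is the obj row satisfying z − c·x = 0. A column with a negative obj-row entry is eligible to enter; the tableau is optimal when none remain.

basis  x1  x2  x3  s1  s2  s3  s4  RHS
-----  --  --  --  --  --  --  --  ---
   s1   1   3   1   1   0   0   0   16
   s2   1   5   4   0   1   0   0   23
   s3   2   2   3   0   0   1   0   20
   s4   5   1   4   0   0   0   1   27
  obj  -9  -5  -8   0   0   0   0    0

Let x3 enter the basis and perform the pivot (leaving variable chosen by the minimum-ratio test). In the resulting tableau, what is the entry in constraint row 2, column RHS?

Ratio test on column x3 — row 1: 16/1 = 16; row 2: 23/4 = 23/4; row 3: 20/3 = 20/3; row 4: 27/4 = 27/4. Minimum is 23/4 at row 2 (s2 leaves); pivot element 4.
Divide row 2 by 4; eliminate column x3 from the other rows.
In the new row 2, the RHS entry is the old entry divided by the pivot: 23/4 = 23/4.

23/4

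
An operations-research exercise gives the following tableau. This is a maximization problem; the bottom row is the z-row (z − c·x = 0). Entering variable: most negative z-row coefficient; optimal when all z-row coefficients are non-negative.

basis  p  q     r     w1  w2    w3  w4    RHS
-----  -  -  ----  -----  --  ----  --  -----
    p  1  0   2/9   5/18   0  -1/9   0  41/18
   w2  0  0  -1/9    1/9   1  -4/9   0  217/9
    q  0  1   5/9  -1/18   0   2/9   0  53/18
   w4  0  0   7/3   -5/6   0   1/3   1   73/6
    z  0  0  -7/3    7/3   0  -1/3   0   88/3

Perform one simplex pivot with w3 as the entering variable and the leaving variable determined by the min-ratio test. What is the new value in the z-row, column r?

-3/2

Ratio test on column w3 — row 1: entry -1/9 ≤ 0; row 2: entry -4/9 ≤ 0; row 3: (53/18)/(2/9) = 53/4; row 4: (73/6)/(1/3) = 73/2. Minimum is 53/4 at row 3 (q leaves); pivot element 2/9.
Divide row 3 by 2/9; eliminate column w3 from the other rows.
z-row update in column r: -7/3 − (-1/3)·(5/2) = -3/2.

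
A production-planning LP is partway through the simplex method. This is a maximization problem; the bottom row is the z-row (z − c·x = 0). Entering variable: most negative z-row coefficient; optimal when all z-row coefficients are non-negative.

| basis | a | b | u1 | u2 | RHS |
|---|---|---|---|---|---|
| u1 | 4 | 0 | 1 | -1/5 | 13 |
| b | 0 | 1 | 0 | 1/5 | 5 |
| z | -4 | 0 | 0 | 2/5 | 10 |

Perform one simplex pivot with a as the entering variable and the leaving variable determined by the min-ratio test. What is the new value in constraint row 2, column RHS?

5

Ratio test on column a — row 1: 13/4 = 13/4; row 2: entry 0 ≤ 0. Minimum is 13/4 at row 1 (u1 leaves); pivot element 4.
Divide row 1 by 4; eliminate column a from the other rows.
Row 2 update in column RHS: 5 − 0·(13/4) = 5.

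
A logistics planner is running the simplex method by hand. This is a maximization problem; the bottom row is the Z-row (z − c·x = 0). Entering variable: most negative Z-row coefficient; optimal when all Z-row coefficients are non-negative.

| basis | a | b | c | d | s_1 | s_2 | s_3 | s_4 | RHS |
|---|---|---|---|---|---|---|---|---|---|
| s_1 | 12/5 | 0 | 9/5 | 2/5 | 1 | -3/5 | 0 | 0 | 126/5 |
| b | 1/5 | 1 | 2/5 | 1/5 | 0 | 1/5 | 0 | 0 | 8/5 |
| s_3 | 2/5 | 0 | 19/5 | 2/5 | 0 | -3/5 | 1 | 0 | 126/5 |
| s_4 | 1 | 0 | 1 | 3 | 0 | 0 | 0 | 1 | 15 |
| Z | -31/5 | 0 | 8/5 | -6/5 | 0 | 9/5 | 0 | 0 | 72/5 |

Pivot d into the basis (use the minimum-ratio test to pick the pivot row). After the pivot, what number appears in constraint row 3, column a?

4/15

Ratio test on column d — row 1: (126/5)/(2/5) = 63; row 2: (8/5)/(1/5) = 8; row 3: (126/5)/(2/5) = 63; row 4: 15/3 = 5. Minimum is 5 at row 4 (s_4 leaves); pivot element 3.
Divide row 4 by 3; eliminate column d from the other rows.
Row 3 update in column a: 2/5 − (2/5)·(1/3) = 4/15.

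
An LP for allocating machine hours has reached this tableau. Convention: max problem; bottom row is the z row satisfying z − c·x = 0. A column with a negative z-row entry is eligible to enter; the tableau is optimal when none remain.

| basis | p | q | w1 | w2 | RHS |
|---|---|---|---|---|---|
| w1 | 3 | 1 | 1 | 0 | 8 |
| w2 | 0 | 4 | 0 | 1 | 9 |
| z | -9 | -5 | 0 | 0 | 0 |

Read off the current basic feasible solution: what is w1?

8

w1 is basic (row 1); its value is the RHS of that row, 8.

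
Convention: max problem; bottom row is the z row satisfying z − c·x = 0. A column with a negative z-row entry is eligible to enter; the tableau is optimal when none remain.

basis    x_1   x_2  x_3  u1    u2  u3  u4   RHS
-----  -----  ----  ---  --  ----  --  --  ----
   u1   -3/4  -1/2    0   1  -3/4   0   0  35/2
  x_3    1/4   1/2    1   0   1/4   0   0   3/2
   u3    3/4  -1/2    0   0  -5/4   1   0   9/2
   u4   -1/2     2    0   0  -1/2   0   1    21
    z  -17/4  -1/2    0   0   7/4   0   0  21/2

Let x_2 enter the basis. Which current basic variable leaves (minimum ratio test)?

Column x_2 entries and ratios — u1: -1/2 ≤ 0, skip; x_3: (3/2)/(1/2) = 3; u3: -1/2 ≤ 0, skip; u4: 21/2 = 21/2.
Smallest ratio is 3 in the row of x_3, so x_3 leaves.

x_3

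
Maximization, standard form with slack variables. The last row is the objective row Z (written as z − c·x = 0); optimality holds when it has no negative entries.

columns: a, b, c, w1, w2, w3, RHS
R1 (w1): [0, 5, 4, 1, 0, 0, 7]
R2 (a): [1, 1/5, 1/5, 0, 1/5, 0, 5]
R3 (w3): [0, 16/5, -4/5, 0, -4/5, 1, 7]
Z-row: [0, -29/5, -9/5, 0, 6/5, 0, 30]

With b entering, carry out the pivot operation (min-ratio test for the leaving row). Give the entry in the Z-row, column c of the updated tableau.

Ratio test on column b — row 1: 7/5 = 7/5; row 2: 5/(1/5) = 25; row 3: 7/(16/5) = 35/16. Minimum is 7/5 at row 1 (w1 leaves); pivot element 5.
Divide row 1 by 5; eliminate column b from the other rows.
Z-row update in column c: -9/5 − (-29/5)·(4/5) = 71/25.

71/25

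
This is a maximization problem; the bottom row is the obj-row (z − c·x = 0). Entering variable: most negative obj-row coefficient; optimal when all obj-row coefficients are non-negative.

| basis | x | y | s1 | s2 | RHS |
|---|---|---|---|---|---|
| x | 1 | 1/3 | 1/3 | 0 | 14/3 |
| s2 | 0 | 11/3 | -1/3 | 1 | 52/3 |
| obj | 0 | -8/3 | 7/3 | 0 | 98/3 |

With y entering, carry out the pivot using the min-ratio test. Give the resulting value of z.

Ratio test on column y — row 1: (14/3)/(1/3) = 14; row 2: (52/3)/(11/3) = 52/11. Minimum is 52/11 at row 2 (s2 leaves); pivot element 11/3.
Pivot on row 2; the obj-row RHS becomes 98/3 − (-8/3)·(52/11) = 498/11.

498/11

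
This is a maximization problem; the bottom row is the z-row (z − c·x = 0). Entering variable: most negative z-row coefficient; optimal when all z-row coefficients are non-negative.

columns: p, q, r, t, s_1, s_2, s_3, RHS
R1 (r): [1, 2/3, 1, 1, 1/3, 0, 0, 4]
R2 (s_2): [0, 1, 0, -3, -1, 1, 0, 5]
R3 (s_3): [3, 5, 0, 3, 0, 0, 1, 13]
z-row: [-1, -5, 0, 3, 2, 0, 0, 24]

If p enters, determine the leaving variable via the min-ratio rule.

r

Column p entries and ratios — r: 4/1 = 4; s_2: 0 ≤ 0, skip; s_3: 13/3 = 13/3.
Smallest ratio is 4 in the row of r, so r leaves.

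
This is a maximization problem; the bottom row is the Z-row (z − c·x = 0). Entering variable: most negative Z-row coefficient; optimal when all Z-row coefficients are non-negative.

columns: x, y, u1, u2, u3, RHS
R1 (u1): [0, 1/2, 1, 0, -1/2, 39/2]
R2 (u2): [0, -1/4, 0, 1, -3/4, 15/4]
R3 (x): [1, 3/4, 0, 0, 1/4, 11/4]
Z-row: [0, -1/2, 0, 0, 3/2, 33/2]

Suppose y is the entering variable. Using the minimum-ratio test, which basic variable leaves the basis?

Column y entries and ratios — u1: (39/2)/(1/2) = 39; u2: -1/4 ≤ 0, skip; x: (11/4)/(3/4) = 11/3.
Smallest ratio is 11/3 in the row of x, so x leaves.

x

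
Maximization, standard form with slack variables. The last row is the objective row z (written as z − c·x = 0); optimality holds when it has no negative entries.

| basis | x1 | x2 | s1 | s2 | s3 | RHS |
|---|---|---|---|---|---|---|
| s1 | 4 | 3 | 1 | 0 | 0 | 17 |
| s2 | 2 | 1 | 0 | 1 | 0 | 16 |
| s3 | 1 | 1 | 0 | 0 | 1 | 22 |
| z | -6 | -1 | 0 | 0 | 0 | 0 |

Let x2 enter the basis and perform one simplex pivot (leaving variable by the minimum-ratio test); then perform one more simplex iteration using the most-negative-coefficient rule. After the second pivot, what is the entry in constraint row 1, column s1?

1/4

Ratio test on column x2 — row 1: 17/3 = 17/3; row 2: 16/1 = 16; row 3: 22/1 = 22. Minimum is 17/3 at row 1 (s1 leaves); pivot element 3.
Divide row 1 by 3; eliminate column x2 from the other rows.
Second iteration: most negative z-row entry is -14/3 in column x1, so x1 enters.
Ratio test on column x1 — row 1: (17/3)/(4/3) = 17/4; row 2: (31/3)/(2/3) = 31/2; row 3: entry -1/3 ≤ 0. Minimum is 17/4 at row 1 (x2 leaves); pivot element 4/3.
Divide row 1 by 4/3; eliminate column x1 from the other rows.
After both pivots, the entry at constraint row 1, column s1 is 1/4.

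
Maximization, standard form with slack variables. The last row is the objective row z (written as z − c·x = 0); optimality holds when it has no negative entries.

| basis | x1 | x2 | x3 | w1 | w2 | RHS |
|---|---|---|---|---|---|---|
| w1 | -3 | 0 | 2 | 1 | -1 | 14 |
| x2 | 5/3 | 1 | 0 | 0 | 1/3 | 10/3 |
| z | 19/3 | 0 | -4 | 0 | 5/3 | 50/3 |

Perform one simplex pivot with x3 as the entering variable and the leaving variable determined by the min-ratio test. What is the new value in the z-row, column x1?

1/3

Ratio test on column x3 — row 1: 14/2 = 7; row 2: entry 0 ≤ 0. Minimum is 7 at row 1 (w1 leaves); pivot element 2.
Divide row 1 by 2; eliminate column x3 from the other rows.
z-row update in column x1: 19/3 − (-4)·(-3/2) = 1/3.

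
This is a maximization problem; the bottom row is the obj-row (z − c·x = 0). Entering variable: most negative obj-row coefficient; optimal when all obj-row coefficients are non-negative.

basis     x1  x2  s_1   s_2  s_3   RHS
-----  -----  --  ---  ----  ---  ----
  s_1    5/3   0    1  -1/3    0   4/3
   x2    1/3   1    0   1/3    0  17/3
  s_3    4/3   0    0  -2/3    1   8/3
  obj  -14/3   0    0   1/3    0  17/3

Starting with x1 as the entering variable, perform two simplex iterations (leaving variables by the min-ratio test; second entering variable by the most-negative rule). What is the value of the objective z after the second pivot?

35/2

Ratio test on column x1 — row 1: (4/3)/(5/3) = 4/5; row 2: (17/3)/(1/3) = 17; row 3: (8/3)/(4/3) = 2. Minimum is 4/5 at row 1 (s_1 leaves); pivot element 5/3.
Pivot on row 1; the obj-row RHS becomes 17/3 − (-14/3)·(4/5) = 47/5.
Next entering variable (most negative obj-row entry -3/5): s_2.
Ratio test on column s_2 — row 1: entry -1/5 ≤ 0; row 2: (27/5)/(2/5) = 27/2; row 3: entry -2/5 ≤ 0. Minimum is 27/2 at row 2 (x2 leaves); pivot element 2/5.
After the second pivot the obj-row RHS is 47/5 − (-3/5)·(27/2) = 35/2.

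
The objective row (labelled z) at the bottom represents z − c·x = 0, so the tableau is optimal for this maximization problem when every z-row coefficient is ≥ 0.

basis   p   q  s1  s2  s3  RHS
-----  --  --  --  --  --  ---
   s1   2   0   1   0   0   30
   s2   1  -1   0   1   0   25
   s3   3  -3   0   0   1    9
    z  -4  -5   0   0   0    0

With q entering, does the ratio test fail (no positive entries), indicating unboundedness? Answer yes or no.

yes

Every constraint-row entry in column q is ≤ 0, so increasing q is unbounded.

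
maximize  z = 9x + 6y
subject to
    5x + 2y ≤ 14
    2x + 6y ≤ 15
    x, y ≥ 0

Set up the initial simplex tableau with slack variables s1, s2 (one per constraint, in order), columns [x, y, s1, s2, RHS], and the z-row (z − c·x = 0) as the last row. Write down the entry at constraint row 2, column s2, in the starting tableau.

1

Slack s2 belongs to constraint 2; its column is the unit vector e_2, so the entry in row 2 is 1.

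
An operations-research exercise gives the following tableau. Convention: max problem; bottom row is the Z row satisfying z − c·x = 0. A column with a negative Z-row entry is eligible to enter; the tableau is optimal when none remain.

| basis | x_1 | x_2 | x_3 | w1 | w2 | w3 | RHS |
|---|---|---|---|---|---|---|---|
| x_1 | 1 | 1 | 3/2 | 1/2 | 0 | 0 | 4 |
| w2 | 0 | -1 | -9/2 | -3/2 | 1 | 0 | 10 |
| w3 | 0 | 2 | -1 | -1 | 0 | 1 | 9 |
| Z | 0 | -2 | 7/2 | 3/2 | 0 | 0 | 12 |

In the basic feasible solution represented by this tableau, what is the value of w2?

10

w2 is basic (row 2); its value is the RHS of that row, 10.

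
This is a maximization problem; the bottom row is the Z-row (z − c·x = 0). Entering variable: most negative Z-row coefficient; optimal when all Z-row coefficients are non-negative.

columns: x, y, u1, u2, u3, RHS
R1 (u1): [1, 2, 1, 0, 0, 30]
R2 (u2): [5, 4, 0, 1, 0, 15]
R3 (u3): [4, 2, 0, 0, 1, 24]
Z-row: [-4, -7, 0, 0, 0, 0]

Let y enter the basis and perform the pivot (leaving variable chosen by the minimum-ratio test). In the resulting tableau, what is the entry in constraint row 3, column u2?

-1/2

Ratio test on column y — row 1: 30/2 = 15; row 2: 15/4 = 15/4; row 3: 24/2 = 12. Minimum is 15/4 at row 2 (u2 leaves); pivot element 4.
Divide row 2 by 4; eliminate column y from the other rows.
Row 3 update in column u2: 0 − 2·(1/4) = -1/2.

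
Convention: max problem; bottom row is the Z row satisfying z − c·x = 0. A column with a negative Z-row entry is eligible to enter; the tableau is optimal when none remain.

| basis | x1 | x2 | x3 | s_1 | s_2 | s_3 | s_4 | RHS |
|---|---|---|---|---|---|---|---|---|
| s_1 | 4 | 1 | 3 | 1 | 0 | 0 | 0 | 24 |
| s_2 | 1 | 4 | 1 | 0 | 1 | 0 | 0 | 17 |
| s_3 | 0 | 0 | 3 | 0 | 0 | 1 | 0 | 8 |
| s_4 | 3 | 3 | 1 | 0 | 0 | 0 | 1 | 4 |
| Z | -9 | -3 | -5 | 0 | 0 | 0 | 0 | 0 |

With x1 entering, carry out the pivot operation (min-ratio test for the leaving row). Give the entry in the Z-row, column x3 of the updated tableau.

-2

Ratio test on column x1 — row 1: 24/4 = 6; row 2: 17/1 = 17; row 3: entry 0 ≤ 0; row 4: 4/3 = 4/3. Minimum is 4/3 at row 4 (s_4 leaves); pivot element 3.
Divide row 4 by 3; eliminate column x1 from the other rows.
Z-row update in column x3: -5 − (-9)·(1/3) = -2.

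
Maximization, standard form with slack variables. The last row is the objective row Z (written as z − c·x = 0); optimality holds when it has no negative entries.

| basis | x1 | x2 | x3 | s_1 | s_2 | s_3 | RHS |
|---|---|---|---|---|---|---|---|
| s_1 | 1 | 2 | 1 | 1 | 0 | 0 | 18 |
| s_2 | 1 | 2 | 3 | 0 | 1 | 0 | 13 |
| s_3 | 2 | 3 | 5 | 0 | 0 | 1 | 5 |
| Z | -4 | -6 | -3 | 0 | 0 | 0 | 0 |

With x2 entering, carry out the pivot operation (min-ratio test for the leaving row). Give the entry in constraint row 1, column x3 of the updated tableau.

-7/3

Ratio test on column x2 — row 1: 18/2 = 9; row 2: 13/2 = 13/2; row 3: 5/3 = 5/3. Minimum is 5/3 at row 3 (s_3 leaves); pivot element 3.
Divide row 3 by 3; eliminate column x2 from the other rows.
Row 1 update in column x3: 1 − 2·(5/3) = -7/3.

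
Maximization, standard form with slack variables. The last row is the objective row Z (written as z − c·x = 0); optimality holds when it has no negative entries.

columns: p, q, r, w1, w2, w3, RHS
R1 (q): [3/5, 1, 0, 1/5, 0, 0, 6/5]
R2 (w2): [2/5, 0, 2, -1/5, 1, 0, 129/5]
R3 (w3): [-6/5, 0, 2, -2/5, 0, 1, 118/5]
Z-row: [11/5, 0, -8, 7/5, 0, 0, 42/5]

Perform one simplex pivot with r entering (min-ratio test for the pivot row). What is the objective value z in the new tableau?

514/5

Ratio test on column r — row 1: entry 0 ≤ 0; row 2: (129/5)/2 = 129/10; row 3: (118/5)/2 = 59/5. Minimum is 59/5 at row 3 (w3 leaves); pivot element 2.
Pivot on row 3; the Z-row RHS becomes 42/5 − (-8)·(59/5) = 514/5.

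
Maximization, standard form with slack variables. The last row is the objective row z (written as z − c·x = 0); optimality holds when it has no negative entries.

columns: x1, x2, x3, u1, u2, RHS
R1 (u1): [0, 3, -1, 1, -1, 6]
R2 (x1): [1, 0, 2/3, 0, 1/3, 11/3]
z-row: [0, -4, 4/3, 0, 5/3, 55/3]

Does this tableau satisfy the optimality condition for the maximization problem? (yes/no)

no

The z-row has a negative entry -4 in column x2, so it is not optimal.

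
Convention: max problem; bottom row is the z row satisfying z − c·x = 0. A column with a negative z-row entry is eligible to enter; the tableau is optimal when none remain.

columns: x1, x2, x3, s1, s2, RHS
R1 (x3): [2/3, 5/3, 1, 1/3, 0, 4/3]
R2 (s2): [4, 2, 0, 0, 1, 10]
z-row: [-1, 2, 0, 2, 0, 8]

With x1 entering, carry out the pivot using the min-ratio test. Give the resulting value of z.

10

Ratio test on column x1 — row 1: (4/3)/(2/3) = 2; row 2: 10/4 = 5/2. Minimum is 2 at row 1 (x3 leaves); pivot element 2/3.
Pivot on row 1; the z-row RHS becomes 8 − (-1)·2 = 10.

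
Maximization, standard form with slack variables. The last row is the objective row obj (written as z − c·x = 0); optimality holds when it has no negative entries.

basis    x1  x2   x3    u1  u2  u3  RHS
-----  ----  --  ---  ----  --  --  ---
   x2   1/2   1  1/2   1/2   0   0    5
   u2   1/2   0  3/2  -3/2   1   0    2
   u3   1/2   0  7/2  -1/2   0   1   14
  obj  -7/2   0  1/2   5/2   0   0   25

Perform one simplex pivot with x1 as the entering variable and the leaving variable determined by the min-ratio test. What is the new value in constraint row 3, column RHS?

12

Ratio test on column x1 — row 1: 5/(1/2) = 10; row 2: 2/(1/2) = 4; row 3: 14/(1/2) = 28. Minimum is 4 at row 2 (u2 leaves); pivot element 1/2.
Divide row 2 by 1/2; eliminate column x1 from the other rows.
Row 3 update in column RHS: 14 − (1/2)·4 = 12.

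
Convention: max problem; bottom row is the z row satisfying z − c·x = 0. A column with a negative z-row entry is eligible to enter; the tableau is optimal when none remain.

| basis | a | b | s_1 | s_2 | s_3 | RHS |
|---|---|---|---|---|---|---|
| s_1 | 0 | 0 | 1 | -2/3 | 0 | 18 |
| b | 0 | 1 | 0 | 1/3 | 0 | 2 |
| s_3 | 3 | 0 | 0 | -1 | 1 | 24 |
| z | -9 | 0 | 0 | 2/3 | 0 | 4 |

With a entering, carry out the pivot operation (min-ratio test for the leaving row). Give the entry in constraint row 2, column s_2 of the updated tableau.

1/3

Ratio test on column a — row 1: entry 0 ≤ 0; row 2: entry 0 ≤ 0; row 3: 24/3 = 8. Minimum is 8 at row 3 (s_3 leaves); pivot element 3.
Divide row 3 by 3; eliminate column a from the other rows.
Row 2 update in column s_2: 1/3 − 0·(-1/3) = 1/3.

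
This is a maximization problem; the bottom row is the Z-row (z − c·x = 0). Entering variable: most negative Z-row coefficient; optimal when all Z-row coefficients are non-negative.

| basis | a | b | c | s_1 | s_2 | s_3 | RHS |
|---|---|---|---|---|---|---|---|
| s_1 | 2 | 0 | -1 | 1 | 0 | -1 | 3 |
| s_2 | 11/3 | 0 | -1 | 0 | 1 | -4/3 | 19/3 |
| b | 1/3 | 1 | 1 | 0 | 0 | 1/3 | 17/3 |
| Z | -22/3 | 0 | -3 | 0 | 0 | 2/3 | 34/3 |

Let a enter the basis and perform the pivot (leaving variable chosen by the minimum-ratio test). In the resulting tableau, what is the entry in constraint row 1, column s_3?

-1/2

Ratio test on column a — row 1: 3/2 = 3/2; row 2: (19/3)/(11/3) = 19/11; row 3: (17/3)/(1/3) = 17. Minimum is 3/2 at row 1 (s_1 leaves); pivot element 2.
Divide row 1 by 2; eliminate column a from the other rows.
In the new row 1, the s_3 entry is the old entry divided by the pivot: (-1)/2 = -1/2.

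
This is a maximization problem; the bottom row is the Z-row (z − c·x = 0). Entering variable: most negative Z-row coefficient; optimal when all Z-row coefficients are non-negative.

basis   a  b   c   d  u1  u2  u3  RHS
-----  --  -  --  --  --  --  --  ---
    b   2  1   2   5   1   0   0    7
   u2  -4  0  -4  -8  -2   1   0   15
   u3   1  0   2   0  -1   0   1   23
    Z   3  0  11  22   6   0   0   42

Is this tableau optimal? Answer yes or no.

yes

Every Z-row coefficient is ≥ 0, so the tableau is optimal.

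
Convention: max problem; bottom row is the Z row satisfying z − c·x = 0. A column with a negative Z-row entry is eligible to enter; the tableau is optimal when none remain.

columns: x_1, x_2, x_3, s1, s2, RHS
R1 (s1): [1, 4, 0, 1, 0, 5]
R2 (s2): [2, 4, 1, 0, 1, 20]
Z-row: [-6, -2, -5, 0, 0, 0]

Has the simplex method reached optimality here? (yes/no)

no

The Z-row has a negative entry -6 in column x_1, so it is not optimal.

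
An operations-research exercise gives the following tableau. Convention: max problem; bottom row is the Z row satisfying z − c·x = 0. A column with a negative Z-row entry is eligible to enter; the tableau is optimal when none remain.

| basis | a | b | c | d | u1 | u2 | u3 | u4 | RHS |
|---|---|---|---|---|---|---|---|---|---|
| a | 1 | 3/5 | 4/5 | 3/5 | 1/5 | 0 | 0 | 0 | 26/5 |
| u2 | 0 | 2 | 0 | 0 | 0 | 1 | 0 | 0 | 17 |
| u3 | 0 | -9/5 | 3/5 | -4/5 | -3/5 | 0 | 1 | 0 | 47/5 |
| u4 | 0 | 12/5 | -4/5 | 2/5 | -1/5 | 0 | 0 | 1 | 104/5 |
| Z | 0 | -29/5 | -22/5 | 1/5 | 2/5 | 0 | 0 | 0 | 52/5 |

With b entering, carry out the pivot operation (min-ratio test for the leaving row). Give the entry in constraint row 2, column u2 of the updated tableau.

1/2

Ratio test on column b — row 1: (26/5)/(3/5) = 26/3; row 2: 17/2 = 17/2; row 3: entry -9/5 ≤ 0; row 4: (104/5)/(12/5) = 26/3. Minimum is 17/2 at row 2 (u2 leaves); pivot element 2.
Divide row 2 by 2; eliminate column b from the other rows.
In the new row 2, the u2 entry is the old entry divided by the pivot: 1/2 = 1/2.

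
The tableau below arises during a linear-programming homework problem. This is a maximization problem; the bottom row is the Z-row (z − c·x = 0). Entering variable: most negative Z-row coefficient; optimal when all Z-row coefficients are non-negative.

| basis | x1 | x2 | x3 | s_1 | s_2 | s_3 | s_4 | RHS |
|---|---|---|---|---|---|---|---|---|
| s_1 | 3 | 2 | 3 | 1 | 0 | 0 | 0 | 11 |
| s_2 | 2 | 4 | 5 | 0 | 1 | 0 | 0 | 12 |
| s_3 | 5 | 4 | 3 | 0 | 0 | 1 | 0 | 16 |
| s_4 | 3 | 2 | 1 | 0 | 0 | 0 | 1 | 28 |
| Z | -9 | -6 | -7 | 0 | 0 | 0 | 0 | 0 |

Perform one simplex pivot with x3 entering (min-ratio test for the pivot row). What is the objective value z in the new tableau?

84/5

Ratio test on column x3 — row 1: 11/3 = 11/3; row 2: 12/5 = 12/5; row 3: 16/3 = 16/3; row 4: 28/1 = 28. Minimum is 12/5 at row 2 (s_2 leaves); pivot element 5.
Pivot on row 2; the Z-row RHS becomes 0 − (-7)·(12/5) = 84/5.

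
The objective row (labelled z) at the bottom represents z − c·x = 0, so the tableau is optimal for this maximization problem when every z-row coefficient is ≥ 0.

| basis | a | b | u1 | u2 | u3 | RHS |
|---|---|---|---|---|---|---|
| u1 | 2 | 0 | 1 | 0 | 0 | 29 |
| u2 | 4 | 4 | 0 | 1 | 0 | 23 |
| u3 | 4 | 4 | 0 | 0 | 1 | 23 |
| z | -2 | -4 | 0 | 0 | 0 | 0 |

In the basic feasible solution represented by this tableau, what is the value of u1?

u1 is basic (row 1); its value is the RHS of that row, 29.

29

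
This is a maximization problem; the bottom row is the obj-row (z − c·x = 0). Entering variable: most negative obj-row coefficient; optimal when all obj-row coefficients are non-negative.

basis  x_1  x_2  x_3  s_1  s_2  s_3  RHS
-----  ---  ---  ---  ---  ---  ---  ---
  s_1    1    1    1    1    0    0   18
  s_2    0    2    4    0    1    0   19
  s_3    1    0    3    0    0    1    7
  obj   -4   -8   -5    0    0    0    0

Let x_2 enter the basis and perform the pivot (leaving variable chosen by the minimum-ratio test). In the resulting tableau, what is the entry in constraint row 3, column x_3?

3

Ratio test on column x_2 — row 1: 18/1 = 18; row 2: 19/2 = 19/2; row 3: entry 0 ≤ 0. Minimum is 19/2 at row 2 (s_2 leaves); pivot element 2.
Divide row 2 by 2; eliminate column x_2 from the other rows.
Row 3 update in column x_3: 3 − 0·2 = 3.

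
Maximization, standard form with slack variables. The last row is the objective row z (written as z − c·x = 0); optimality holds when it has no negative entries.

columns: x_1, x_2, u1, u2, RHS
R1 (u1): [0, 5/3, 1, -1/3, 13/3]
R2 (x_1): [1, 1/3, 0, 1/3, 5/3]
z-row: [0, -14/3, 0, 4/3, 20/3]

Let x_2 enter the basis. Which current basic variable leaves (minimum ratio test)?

u1

Column x_2 entries and ratios — u1: (13/3)/(5/3) = 13/5; x_1: (5/3)/(1/3) = 5.
Smallest ratio is 13/5 in the row of u1, so u1 leaves.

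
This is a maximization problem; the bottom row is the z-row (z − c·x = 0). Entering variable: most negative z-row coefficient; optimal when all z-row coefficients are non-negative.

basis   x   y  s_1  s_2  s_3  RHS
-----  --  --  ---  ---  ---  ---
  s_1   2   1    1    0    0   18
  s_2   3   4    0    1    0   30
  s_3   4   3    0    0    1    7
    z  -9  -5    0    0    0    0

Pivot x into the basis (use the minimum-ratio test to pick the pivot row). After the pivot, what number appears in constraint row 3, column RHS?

7/4

Ratio test on column x — row 1: 18/2 = 9; row 2: 30/3 = 10; row 3: 7/4 = 7/4. Minimum is 7/4 at row 3 (s_3 leaves); pivot element 4.
Divide row 3 by 4; eliminate column x from the other rows.
In the new row 3, the RHS entry is the old entry divided by the pivot: 7/4 = 7/4.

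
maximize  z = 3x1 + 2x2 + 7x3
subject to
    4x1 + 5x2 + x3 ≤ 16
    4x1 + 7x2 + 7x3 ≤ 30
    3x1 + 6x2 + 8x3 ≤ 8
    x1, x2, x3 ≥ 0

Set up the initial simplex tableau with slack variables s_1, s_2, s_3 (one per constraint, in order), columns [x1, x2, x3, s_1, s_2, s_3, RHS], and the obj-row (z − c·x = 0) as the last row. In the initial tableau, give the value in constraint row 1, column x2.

Constraint 1 has coefficient 5 on x2.

5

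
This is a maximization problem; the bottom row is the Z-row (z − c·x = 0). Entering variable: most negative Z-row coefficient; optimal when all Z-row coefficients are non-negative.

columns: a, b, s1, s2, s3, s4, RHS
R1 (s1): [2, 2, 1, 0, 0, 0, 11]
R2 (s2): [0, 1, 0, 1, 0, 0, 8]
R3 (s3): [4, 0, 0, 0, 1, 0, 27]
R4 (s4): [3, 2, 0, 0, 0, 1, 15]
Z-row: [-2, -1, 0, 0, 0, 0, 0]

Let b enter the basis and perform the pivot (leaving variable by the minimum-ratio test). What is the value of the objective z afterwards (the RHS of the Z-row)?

Ratio test on column b — row 1: 11/2 = 11/2; row 2: 8/1 = 8; row 3: entry 0 ≤ 0; row 4: 15/2 = 15/2. Minimum is 11/2 at row 1 (s1 leaves); pivot element 2.
Pivot on row 1; the Z-row RHS becomes 0 − (-1)·(11/2) = 11/2.

11/2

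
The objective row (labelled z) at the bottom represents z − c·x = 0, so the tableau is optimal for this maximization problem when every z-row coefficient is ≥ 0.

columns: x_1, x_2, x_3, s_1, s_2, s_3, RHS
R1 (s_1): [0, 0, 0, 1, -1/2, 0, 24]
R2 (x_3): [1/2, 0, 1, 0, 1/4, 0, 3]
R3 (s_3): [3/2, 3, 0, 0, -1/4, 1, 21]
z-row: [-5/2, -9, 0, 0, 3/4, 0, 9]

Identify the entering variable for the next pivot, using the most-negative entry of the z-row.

Negative z-row entries: x_1: -5/2, x_2: -9.
The most negative is -9 in column x_2, so x_2 enters.

x_2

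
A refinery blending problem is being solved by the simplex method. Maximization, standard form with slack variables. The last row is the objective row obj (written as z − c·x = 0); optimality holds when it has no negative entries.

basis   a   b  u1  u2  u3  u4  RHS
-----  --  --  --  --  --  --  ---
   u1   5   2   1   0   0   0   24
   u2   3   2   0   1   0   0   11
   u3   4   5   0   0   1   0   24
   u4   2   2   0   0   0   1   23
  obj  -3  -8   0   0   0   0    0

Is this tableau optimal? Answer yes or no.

The obj-row has a negative entry -8 in column b, so it is not optimal.

no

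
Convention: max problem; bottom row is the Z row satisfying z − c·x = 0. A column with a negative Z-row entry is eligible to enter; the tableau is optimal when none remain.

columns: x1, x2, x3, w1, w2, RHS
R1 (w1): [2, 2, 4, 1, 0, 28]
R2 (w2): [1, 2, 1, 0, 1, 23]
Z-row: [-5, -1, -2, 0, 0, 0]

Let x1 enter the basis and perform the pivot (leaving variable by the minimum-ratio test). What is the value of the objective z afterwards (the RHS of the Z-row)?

Ratio test on column x1 — row 1: 28/2 = 14; row 2: 23/1 = 23. Minimum is 14 at row 1 (w1 leaves); pivot element 2.
Pivot on row 1; the Z-row RHS becomes 0 − (-5)·14 = 70.

70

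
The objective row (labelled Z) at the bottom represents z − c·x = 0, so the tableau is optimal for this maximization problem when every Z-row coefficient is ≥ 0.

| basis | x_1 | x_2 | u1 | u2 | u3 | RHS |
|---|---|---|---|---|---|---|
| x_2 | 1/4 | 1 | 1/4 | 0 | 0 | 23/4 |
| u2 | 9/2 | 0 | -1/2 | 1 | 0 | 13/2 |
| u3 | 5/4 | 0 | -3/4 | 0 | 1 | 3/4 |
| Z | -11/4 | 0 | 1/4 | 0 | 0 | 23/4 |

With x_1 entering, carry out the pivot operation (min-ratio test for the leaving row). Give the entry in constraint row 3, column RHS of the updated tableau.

3/5

Ratio test on column x_1 — row 1: (23/4)/(1/4) = 23; row 2: (13/2)/(9/2) = 13/9; row 3: (3/4)/(5/4) = 3/5. Minimum is 3/5 at row 3 (u3 leaves); pivot element 5/4.
Divide row 3 by 5/4; eliminate column x_1 from the other rows.
In the new row 3, the RHS entry is the old entry divided by the pivot: (3/4)/(5/4) = 3/5.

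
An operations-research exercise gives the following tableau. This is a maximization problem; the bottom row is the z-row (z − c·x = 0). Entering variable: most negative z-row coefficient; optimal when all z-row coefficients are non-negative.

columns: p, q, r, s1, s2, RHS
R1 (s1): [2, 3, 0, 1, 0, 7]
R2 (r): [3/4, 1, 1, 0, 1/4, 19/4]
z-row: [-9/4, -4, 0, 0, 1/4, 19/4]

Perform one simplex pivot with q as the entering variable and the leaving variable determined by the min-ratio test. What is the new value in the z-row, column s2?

1/4

Ratio test on column q — row 1: 7/3 = 7/3; row 2: (19/4)/1 = 19/4. Minimum is 7/3 at row 1 (s1 leaves); pivot element 3.
Divide row 1 by 3; eliminate column q from the other rows.
z-row update in column s2: 1/4 − (-4)·0 = 1/4.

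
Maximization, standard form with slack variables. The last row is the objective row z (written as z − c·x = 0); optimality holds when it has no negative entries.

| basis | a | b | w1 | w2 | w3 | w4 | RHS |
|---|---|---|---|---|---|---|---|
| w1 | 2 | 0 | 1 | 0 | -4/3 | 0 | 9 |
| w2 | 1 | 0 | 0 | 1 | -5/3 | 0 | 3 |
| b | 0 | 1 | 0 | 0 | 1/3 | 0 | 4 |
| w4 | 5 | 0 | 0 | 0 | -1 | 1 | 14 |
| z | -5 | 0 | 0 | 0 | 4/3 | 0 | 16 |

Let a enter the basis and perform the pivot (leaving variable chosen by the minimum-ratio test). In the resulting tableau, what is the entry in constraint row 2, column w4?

Ratio test on column a — row 1: 9/2 = 9/2; row 2: 3/1 = 3; row 3: entry 0 ≤ 0; row 4: 14/5 = 14/5. Minimum is 14/5 at row 4 (w4 leaves); pivot element 5.
Divide row 4 by 5; eliminate column a from the other rows.
Row 2 update in column w4: 0 − 1·(1/5) = -1/5.

-1/5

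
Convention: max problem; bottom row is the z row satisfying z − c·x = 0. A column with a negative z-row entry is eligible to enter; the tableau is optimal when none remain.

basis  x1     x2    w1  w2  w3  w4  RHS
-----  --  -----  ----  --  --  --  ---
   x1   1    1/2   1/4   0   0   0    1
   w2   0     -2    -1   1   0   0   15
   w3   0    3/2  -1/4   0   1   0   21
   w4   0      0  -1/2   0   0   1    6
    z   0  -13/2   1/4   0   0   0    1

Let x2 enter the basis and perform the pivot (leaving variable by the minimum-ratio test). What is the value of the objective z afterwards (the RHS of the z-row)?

14

Ratio test on column x2 — row 1: 1/(1/2) = 2; row 2: entry -2 ≤ 0; row 3: 21/(3/2) = 14; row 4: entry 0 ≤ 0. Minimum is 2 at row 1 (x1 leaves); pivot element 1/2.
Pivot on row 1; the z-row RHS becomes 1 − (-13/2)·2 = 14.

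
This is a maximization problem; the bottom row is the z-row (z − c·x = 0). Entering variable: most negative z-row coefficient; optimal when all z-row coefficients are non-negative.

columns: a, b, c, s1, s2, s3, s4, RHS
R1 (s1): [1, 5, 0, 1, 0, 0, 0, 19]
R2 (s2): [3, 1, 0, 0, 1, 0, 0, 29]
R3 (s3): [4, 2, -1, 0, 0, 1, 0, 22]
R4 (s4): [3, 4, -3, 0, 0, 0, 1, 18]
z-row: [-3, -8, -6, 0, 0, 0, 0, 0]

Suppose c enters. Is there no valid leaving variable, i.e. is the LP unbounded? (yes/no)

Every constraint-row entry in column c is ≤ 0, so increasing c is unbounded.

yes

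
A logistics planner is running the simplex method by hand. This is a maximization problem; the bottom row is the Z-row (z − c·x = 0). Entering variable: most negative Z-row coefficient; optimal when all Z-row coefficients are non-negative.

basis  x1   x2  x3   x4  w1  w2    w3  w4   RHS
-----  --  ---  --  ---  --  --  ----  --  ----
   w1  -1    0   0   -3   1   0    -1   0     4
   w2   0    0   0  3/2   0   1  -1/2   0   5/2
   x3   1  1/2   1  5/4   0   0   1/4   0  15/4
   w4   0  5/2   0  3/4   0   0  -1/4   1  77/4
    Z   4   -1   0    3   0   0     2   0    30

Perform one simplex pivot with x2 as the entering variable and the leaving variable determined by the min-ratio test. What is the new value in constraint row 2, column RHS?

5/2

Ratio test on column x2 — row 1: entry 0 ≤ 0; row 2: entry 0 ≤ 0; row 3: (15/4)/(1/2) = 15/2; row 4: (77/4)/(5/2) = 77/10. Minimum is 15/2 at row 3 (x3 leaves); pivot element 1/2.
Divide row 3 by 1/2; eliminate column x2 from the other rows.
Row 2 update in column RHS: 5/2 − 0·(15/2) = 5/2.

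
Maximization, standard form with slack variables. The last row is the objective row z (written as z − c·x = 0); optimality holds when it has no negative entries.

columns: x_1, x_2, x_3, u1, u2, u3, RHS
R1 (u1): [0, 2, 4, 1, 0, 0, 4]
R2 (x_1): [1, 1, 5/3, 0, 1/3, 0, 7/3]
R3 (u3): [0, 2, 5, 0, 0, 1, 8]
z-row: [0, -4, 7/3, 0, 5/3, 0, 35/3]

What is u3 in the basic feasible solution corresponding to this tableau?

8

u3 is basic (row 3); its value is the RHS of that row, 8.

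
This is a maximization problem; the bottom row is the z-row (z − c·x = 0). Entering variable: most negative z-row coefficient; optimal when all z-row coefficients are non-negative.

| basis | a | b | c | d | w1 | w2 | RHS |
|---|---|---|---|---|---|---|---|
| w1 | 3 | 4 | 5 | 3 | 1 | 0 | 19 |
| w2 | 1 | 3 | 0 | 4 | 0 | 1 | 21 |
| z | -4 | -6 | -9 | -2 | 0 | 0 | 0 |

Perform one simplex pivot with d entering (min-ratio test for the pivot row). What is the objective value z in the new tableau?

Ratio test on column d — row 1: 19/3 = 19/3; row 2: 21/4 = 21/4. Minimum is 21/4 at row 2 (w2 leaves); pivot element 4.
Pivot on row 2; the z-row RHS becomes 0 − (-2)·(21/4) = 21/2.

21/2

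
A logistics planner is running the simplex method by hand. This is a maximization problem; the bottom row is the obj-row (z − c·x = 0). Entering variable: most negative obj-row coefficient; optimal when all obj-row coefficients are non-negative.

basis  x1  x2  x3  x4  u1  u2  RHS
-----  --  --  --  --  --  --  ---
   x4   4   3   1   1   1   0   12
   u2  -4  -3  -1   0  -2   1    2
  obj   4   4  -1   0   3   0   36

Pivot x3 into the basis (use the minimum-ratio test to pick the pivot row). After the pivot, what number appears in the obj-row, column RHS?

48

Ratio test on column x3 — row 1: 12/1 = 12; row 2: entry -1 ≤ 0. Minimum is 12 at row 1 (x4 leaves); pivot element 1.
Divide row 1 by 1; eliminate column x3 from the other rows.
obj-row update in column RHS: 36 − (-1)·12 = 48.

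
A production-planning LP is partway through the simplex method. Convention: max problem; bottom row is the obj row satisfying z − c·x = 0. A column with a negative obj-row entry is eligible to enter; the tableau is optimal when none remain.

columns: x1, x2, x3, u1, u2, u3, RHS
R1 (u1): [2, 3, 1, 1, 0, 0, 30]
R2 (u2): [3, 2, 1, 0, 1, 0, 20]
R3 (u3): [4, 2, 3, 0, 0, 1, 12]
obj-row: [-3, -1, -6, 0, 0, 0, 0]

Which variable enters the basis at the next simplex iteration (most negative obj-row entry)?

Negative obj-row entries: x1: -3, x2: -1, x3: -6.
The most negative is -6 in column x3, so x3 enters.

x3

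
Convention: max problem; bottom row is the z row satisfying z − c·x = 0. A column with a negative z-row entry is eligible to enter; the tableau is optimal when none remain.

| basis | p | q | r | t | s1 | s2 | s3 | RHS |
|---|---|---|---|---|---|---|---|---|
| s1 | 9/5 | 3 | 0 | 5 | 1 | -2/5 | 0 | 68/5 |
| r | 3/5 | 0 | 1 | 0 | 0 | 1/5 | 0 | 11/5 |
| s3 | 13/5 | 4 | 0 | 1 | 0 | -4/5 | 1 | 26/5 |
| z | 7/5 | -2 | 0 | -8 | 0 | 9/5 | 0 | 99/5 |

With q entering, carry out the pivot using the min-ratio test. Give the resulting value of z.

112/5

Ratio test on column q — row 1: (68/5)/3 = 68/15; row 2: entry 0 ≤ 0; row 3: (26/5)/4 = 13/10. Minimum is 13/10 at row 3 (s3 leaves); pivot element 4.
Pivot on row 3; the z-row RHS becomes 99/5 − (-2)·(13/10) = 112/5.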